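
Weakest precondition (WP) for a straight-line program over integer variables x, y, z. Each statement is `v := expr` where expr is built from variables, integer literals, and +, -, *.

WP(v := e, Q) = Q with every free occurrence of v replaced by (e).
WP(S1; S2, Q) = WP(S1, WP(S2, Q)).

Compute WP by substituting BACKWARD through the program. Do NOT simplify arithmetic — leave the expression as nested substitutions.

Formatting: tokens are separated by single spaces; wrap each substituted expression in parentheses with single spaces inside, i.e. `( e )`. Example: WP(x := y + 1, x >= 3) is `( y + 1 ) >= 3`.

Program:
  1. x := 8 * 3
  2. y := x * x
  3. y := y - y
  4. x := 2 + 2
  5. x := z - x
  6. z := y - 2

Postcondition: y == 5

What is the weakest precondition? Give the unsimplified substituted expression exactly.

Answer: ( ( ( 8 * 3 ) * ( 8 * 3 ) ) - ( ( 8 * 3 ) * ( 8 * 3 ) ) ) == 5

Derivation:
post: y == 5
stmt 6: z := y - 2  -- replace 0 occurrence(s) of z with (y - 2)
  => y == 5
stmt 5: x := z - x  -- replace 0 occurrence(s) of x with (z - x)
  => y == 5
stmt 4: x := 2 + 2  -- replace 0 occurrence(s) of x with (2 + 2)
  => y == 5
stmt 3: y := y - y  -- replace 1 occurrence(s) of y with (y - y)
  => ( y - y ) == 5
stmt 2: y := x * x  -- replace 2 occurrence(s) of y with (x * x)
  => ( ( x * x ) - ( x * x ) ) == 5
stmt 1: x := 8 * 3  -- replace 4 occurrence(s) of x with (8 * 3)
  => ( ( ( 8 * 3 ) * ( 8 * 3 ) ) - ( ( 8 * 3 ) * ( 8 * 3 ) ) ) == 5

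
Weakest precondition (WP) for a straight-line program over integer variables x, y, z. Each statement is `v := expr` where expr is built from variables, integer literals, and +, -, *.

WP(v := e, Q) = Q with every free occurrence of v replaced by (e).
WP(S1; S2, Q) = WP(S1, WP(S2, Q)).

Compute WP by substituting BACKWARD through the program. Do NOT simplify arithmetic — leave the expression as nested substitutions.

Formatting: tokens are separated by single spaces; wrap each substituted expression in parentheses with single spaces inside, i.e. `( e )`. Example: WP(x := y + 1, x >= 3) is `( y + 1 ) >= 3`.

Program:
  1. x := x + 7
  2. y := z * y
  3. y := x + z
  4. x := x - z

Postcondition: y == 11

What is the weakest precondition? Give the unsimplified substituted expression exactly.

post: y == 11
stmt 4: x := x - z  -- replace 0 occurrence(s) of x with (x - z)
  => y == 11
stmt 3: y := x + z  -- replace 1 occurrence(s) of y with (x + z)
  => ( x + z ) == 11
stmt 2: y := z * y  -- replace 0 occurrence(s) of y with (z * y)
  => ( x + z ) == 11
stmt 1: x := x + 7  -- replace 1 occurrence(s) of x with (x + 7)
  => ( ( x + 7 ) + z ) == 11

Answer: ( ( x + 7 ) + z ) == 11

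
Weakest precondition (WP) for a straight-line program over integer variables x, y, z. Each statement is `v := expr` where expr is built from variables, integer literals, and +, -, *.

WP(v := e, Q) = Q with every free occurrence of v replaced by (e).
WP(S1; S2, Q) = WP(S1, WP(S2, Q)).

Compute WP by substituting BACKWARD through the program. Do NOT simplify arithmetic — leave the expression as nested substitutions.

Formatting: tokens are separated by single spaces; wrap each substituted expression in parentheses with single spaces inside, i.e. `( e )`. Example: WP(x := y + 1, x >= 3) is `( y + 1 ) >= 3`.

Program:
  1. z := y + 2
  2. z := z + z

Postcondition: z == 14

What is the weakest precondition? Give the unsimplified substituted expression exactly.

post: z == 14
stmt 2: z := z + z  -- replace 1 occurrence(s) of z with (z + z)
  => ( z + z ) == 14
stmt 1: z := y + 2  -- replace 2 occurrence(s) of z with (y + 2)
  => ( ( y + 2 ) + ( y + 2 ) ) == 14

Answer: ( ( y + 2 ) + ( y + 2 ) ) == 14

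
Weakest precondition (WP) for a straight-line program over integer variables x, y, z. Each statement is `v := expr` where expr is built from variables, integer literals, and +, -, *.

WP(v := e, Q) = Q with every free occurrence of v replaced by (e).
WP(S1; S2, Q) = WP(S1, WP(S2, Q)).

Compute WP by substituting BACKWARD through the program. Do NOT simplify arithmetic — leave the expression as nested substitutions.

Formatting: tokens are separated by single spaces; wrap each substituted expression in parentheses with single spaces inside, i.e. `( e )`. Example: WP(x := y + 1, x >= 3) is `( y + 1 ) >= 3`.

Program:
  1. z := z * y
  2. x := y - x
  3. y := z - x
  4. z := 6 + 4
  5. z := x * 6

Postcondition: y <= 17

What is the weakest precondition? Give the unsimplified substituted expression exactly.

Answer: ( ( z * y ) - ( y - x ) ) <= 17

Derivation:
post: y <= 17
stmt 5: z := x * 6  -- replace 0 occurrence(s) of z with (x * 6)
  => y <= 17
stmt 4: z := 6 + 4  -- replace 0 occurrence(s) of z with (6 + 4)
  => y <= 17
stmt 3: y := z - x  -- replace 1 occurrence(s) of y with (z - x)
  => ( z - x ) <= 17
stmt 2: x := y - x  -- replace 1 occurrence(s) of x with (y - x)
  => ( z - ( y - x ) ) <= 17
stmt 1: z := z * y  -- replace 1 occurrence(s) of z with (z * y)
  => ( ( z * y ) - ( y - x ) ) <= 17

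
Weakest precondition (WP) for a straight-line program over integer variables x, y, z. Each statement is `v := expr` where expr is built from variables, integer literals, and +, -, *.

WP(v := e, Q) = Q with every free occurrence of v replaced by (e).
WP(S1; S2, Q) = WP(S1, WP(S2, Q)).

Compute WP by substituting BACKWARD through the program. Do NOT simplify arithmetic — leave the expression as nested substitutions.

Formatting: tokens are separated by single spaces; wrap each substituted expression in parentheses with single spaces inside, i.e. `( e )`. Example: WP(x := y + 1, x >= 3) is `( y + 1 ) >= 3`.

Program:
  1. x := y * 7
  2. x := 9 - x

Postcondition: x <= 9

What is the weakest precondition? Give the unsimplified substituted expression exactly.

Answer: ( 9 - ( y * 7 ) ) <= 9

Derivation:
post: x <= 9
stmt 2: x := 9 - x  -- replace 1 occurrence(s) of x with (9 - x)
  => ( 9 - x ) <= 9
stmt 1: x := y * 7  -- replace 1 occurrence(s) of x with (y * 7)
  => ( 9 - ( y * 7 ) ) <= 9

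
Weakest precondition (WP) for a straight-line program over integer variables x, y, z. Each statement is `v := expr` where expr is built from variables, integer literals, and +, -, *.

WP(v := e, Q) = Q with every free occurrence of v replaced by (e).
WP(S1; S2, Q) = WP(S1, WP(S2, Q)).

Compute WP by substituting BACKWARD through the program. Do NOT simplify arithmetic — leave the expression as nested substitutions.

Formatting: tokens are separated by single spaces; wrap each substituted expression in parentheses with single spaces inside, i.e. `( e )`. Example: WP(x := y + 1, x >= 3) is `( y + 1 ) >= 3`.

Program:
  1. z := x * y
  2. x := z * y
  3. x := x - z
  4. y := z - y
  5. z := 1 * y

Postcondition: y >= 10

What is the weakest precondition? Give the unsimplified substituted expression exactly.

post: y >= 10
stmt 5: z := 1 * y  -- replace 0 occurrence(s) of z with (1 * y)
  => y >= 10
stmt 4: y := z - y  -- replace 1 occurrence(s) of y with (z - y)
  => ( z - y ) >= 10
stmt 3: x := x - z  -- replace 0 occurrence(s) of x with (x - z)
  => ( z - y ) >= 10
stmt 2: x := z * y  -- replace 0 occurrence(s) of x with (z * y)
  => ( z - y ) >= 10
stmt 1: z := x * y  -- replace 1 occurrence(s) of z with (x * y)
  => ( ( x * y ) - y ) >= 10

Answer: ( ( x * y ) - y ) >= 10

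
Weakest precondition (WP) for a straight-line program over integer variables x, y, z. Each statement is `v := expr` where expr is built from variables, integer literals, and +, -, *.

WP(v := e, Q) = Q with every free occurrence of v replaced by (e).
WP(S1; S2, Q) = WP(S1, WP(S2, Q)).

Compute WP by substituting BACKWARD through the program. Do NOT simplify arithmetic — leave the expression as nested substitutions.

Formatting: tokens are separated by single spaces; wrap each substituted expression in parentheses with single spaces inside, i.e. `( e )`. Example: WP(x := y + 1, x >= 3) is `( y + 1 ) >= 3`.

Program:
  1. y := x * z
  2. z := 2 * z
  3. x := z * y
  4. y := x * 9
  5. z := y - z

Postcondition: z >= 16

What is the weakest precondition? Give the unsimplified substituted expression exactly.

Answer: ( ( ( ( 2 * z ) * ( x * z ) ) * 9 ) - ( 2 * z ) ) >= 16

Derivation:
post: z >= 16
stmt 5: z := y - z  -- replace 1 occurrence(s) of z with (y - z)
  => ( y - z ) >= 16
stmt 4: y := x * 9  -- replace 1 occurrence(s) of y with (x * 9)
  => ( ( x * 9 ) - z ) >= 16
stmt 3: x := z * y  -- replace 1 occurrence(s) of x with (z * y)
  => ( ( ( z * y ) * 9 ) - z ) >= 16
stmt 2: z := 2 * z  -- replace 2 occurrence(s) of z with (2 * z)
  => ( ( ( ( 2 * z ) * y ) * 9 ) - ( 2 * z ) ) >= 16
stmt 1: y := x * z  -- replace 1 occurrence(s) of y with (x * z)
  => ( ( ( ( 2 * z ) * ( x * z ) ) * 9 ) - ( 2 * z ) ) >= 16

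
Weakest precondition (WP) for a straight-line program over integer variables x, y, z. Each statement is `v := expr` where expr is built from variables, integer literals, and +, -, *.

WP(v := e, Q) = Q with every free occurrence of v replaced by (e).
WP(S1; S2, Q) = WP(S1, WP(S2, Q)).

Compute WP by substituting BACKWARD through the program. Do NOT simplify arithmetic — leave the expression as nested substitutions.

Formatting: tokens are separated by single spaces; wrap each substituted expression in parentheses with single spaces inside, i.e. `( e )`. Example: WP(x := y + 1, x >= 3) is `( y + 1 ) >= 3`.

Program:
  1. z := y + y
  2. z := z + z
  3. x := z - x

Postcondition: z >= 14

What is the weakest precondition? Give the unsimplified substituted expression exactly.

Answer: ( ( y + y ) + ( y + y ) ) >= 14

Derivation:
post: z >= 14
stmt 3: x := z - x  -- replace 0 occurrence(s) of x with (z - x)
  => z >= 14
stmt 2: z := z + z  -- replace 1 occurrence(s) of z with (z + z)
  => ( z + z ) >= 14
stmt 1: z := y + y  -- replace 2 occurrence(s) of z with (y + y)
  => ( ( y + y ) + ( y + y ) ) >= 14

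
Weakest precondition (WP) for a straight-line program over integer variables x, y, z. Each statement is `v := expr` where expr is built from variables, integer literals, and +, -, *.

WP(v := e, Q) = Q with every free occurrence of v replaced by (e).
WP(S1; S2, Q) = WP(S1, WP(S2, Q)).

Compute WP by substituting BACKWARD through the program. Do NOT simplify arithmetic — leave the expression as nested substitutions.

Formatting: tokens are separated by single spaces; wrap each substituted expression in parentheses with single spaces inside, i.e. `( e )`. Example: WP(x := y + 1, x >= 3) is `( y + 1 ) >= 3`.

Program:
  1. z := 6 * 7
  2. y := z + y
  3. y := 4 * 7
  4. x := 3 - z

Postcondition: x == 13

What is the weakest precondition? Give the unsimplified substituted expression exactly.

Answer: ( 3 - ( 6 * 7 ) ) == 13

Derivation:
post: x == 13
stmt 4: x := 3 - z  -- replace 1 occurrence(s) of x with (3 - z)
  => ( 3 - z ) == 13
stmt 3: y := 4 * 7  -- replace 0 occurrence(s) of y with (4 * 7)
  => ( 3 - z ) == 13
stmt 2: y := z + y  -- replace 0 occurrence(s) of y with (z + y)
  => ( 3 - z ) == 13
stmt 1: z := 6 * 7  -- replace 1 occurrence(s) of z with (6 * 7)
  => ( 3 - ( 6 * 7 ) ) == 13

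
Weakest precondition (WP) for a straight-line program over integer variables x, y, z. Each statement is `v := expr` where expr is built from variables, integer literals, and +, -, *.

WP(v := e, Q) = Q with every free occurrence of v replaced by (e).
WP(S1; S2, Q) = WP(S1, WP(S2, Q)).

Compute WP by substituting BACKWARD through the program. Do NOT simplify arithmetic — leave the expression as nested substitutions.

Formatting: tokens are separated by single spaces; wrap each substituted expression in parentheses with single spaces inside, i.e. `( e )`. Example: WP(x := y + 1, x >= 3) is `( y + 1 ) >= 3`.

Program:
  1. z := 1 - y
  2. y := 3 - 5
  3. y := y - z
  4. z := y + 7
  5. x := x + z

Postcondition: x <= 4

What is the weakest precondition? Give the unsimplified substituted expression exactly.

Answer: ( x + ( ( ( 3 - 5 ) - ( 1 - y ) ) + 7 ) ) <= 4

Derivation:
post: x <= 4
stmt 5: x := x + z  -- replace 1 occurrence(s) of x with (x + z)
  => ( x + z ) <= 4
stmt 4: z := y + 7  -- replace 1 occurrence(s) of z with (y + 7)
  => ( x + ( y + 7 ) ) <= 4
stmt 3: y := y - z  -- replace 1 occurrence(s) of y with (y - z)
  => ( x + ( ( y - z ) + 7 ) ) <= 4
stmt 2: y := 3 - 5  -- replace 1 occurrence(s) of y with (3 - 5)
  => ( x + ( ( ( 3 - 5 ) - z ) + 7 ) ) <= 4
stmt 1: z := 1 - y  -- replace 1 occurrence(s) of z with (1 - y)
  => ( x + ( ( ( 3 - 5 ) - ( 1 - y ) ) + 7 ) ) <= 4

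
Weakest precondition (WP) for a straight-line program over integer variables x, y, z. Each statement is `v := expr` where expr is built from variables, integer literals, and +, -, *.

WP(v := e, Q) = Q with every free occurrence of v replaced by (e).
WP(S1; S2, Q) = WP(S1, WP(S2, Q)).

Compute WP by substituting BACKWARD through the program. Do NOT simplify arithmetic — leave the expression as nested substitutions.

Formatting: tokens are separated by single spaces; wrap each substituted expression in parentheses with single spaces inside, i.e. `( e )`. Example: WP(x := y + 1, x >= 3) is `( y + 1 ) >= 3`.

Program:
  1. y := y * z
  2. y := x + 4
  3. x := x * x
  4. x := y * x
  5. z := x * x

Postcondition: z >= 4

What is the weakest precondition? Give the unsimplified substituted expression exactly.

Answer: ( ( ( x + 4 ) * ( x * x ) ) * ( ( x + 4 ) * ( x * x ) ) ) >= 4

Derivation:
post: z >= 4
stmt 5: z := x * x  -- replace 1 occurrence(s) of z with (x * x)
  => ( x * x ) >= 4
stmt 4: x := y * x  -- replace 2 occurrence(s) of x with (y * x)
  => ( ( y * x ) * ( y * x ) ) >= 4
stmt 3: x := x * x  -- replace 2 occurrence(s) of x with (x * x)
  => ( ( y * ( x * x ) ) * ( y * ( x * x ) ) ) >= 4
stmt 2: y := x + 4  -- replace 2 occurrence(s) of y with (x + 4)
  => ( ( ( x + 4 ) * ( x * x ) ) * ( ( x + 4 ) * ( x * x ) ) ) >= 4
stmt 1: y := y * z  -- replace 0 occurrence(s) of y with (y * z)
  => ( ( ( x + 4 ) * ( x * x ) ) * ( ( x + 4 ) * ( x * x ) ) ) >= 4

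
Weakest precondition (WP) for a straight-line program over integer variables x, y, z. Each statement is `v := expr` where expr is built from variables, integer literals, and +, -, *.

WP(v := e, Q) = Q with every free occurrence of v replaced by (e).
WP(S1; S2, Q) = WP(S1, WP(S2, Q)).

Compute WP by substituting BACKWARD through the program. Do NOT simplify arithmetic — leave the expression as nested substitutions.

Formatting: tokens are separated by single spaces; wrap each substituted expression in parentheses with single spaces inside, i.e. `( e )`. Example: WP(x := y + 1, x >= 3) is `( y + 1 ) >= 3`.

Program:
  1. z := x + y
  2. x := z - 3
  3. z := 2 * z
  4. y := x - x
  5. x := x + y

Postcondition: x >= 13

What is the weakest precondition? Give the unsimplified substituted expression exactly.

Answer: ( ( ( x + y ) - 3 ) + ( ( ( x + y ) - 3 ) - ( ( x + y ) - 3 ) ) ) >= 13

Derivation:
post: x >= 13
stmt 5: x := x + y  -- replace 1 occurrence(s) of x with (x + y)
  => ( x + y ) >= 13
stmt 4: y := x - x  -- replace 1 occurrence(s) of y with (x - x)
  => ( x + ( x - x ) ) >= 13
stmt 3: z := 2 * z  -- replace 0 occurrence(s) of z with (2 * z)
  => ( x + ( x - x ) ) >= 13
stmt 2: x := z - 3  -- replace 3 occurrence(s) of x with (z - 3)
  => ( ( z - 3 ) + ( ( z - 3 ) - ( z - 3 ) ) ) >= 13
stmt 1: z := x + y  -- replace 3 occurrence(s) of z with (x + y)
  => ( ( ( x + y ) - 3 ) + ( ( ( x + y ) - 3 ) - ( ( x + y ) - 3 ) ) ) >= 13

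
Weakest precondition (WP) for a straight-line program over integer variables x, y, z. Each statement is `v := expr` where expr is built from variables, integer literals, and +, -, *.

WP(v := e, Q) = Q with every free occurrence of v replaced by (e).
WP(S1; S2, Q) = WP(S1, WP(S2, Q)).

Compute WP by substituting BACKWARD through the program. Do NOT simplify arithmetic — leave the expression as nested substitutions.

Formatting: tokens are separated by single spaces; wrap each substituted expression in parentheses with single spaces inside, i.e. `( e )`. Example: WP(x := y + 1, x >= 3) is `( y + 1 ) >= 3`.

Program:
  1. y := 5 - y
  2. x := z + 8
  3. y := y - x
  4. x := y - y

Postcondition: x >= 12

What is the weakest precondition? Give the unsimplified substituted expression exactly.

Answer: ( ( ( 5 - y ) - ( z + 8 ) ) - ( ( 5 - y ) - ( z + 8 ) ) ) >= 12

Derivation:
post: x >= 12
stmt 4: x := y - y  -- replace 1 occurrence(s) of x with (y - y)
  => ( y - y ) >= 12
stmt 3: y := y - x  -- replace 2 occurrence(s) of y with (y - x)
  => ( ( y - x ) - ( y - x ) ) >= 12
stmt 2: x := z + 8  -- replace 2 occurrence(s) of x with (z + 8)
  => ( ( y - ( z + 8 ) ) - ( y - ( z + 8 ) ) ) >= 12
stmt 1: y := 5 - y  -- replace 2 occurrence(s) of y with (5 - y)
  => ( ( ( 5 - y ) - ( z + 8 ) ) - ( ( 5 - y ) - ( z + 8 ) ) ) >= 12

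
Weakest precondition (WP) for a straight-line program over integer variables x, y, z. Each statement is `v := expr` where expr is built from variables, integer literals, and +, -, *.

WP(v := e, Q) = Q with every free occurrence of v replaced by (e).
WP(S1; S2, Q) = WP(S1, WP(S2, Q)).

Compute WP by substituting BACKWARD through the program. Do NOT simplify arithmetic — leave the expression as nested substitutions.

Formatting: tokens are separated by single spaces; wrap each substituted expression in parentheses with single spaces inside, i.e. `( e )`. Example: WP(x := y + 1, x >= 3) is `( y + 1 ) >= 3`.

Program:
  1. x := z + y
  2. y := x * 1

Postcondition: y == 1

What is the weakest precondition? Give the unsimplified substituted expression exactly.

post: y == 1
stmt 2: y := x * 1  -- replace 1 occurrence(s) of y with (x * 1)
  => ( x * 1 ) == 1
stmt 1: x := z + y  -- replace 1 occurrence(s) of x with (z + y)
  => ( ( z + y ) * 1 ) == 1

Answer: ( ( z + y ) * 1 ) == 1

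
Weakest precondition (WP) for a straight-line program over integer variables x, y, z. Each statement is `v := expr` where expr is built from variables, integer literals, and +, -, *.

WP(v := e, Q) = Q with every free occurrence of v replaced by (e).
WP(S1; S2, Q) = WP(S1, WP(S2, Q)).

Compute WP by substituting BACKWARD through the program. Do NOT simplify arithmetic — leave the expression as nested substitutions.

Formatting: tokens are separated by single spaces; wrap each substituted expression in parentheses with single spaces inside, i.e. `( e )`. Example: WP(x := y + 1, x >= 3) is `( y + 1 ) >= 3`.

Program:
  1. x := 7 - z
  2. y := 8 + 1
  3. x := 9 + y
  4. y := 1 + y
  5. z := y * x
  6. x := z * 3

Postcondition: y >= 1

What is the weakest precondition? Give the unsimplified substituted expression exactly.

post: y >= 1
stmt 6: x := z * 3  -- replace 0 occurrence(s) of x with (z * 3)
  => y >= 1
stmt 5: z := y * x  -- replace 0 occurrence(s) of z with (y * x)
  => y >= 1
stmt 4: y := 1 + y  -- replace 1 occurrence(s) of y with (1 + y)
  => ( 1 + y ) >= 1
stmt 3: x := 9 + y  -- replace 0 occurrence(s) of x with (9 + y)
  => ( 1 + y ) >= 1
stmt 2: y := 8 + 1  -- replace 1 occurrence(s) of y with (8 + 1)
  => ( 1 + ( 8 + 1 ) ) >= 1
stmt 1: x := 7 - z  -- replace 0 occurrence(s) of x with (7 - z)
  => ( 1 + ( 8 + 1 ) ) >= 1

Answer: ( 1 + ( 8 + 1 ) ) >= 1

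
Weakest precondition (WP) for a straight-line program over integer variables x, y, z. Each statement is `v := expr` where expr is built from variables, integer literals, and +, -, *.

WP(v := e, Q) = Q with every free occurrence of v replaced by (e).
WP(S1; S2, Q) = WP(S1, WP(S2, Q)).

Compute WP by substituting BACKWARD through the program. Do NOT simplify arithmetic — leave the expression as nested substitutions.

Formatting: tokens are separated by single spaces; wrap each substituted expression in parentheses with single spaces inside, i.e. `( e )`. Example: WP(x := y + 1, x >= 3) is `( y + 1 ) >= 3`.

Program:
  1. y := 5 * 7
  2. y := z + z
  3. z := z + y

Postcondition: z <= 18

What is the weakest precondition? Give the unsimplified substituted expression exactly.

Answer: ( z + ( z + z ) ) <= 18

Derivation:
post: z <= 18
stmt 3: z := z + y  -- replace 1 occurrence(s) of z with (z + y)
  => ( z + y ) <= 18
stmt 2: y := z + z  -- replace 1 occurrence(s) of y with (z + z)
  => ( z + ( z + z ) ) <= 18
stmt 1: y := 5 * 7  -- replace 0 occurrence(s) of y with (5 * 7)
  => ( z + ( z + z ) ) <= 18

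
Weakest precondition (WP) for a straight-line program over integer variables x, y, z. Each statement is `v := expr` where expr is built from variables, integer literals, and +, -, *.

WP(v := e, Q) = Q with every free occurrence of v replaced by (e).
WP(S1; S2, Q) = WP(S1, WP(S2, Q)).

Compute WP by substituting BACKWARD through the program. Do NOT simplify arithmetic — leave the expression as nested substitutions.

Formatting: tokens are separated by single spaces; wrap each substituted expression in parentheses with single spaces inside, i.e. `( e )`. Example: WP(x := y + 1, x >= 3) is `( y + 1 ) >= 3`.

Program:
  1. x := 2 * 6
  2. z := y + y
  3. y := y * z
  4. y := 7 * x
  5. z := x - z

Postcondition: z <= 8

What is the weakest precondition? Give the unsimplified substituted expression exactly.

post: z <= 8
stmt 5: z := x - z  -- replace 1 occurrence(s) of z with (x - z)
  => ( x - z ) <= 8
stmt 4: y := 7 * x  -- replace 0 occurrence(s) of y with (7 * x)
  => ( x - z ) <= 8
stmt 3: y := y * z  -- replace 0 occurrence(s) of y with (y * z)
  => ( x - z ) <= 8
stmt 2: z := y + y  -- replace 1 occurrence(s) of z with (y + y)
  => ( x - ( y + y ) ) <= 8
stmt 1: x := 2 * 6  -- replace 1 occurrence(s) of x with (2 * 6)
  => ( ( 2 * 6 ) - ( y + y ) ) <= 8

Answer: ( ( 2 * 6 ) - ( y + y ) ) <= 8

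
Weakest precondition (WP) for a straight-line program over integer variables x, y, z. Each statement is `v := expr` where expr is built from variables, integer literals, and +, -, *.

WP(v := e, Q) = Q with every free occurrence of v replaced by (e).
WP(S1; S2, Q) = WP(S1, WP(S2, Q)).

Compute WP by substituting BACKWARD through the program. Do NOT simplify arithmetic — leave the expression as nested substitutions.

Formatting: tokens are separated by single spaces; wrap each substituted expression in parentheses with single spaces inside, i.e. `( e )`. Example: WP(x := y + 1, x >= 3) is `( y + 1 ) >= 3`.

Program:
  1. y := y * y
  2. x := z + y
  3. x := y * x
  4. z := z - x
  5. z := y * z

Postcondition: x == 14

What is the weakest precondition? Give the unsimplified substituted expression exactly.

Answer: ( ( y * y ) * ( z + ( y * y ) ) ) == 14

Derivation:
post: x == 14
stmt 5: z := y * z  -- replace 0 occurrence(s) of z with (y * z)
  => x == 14
stmt 4: z := z - x  -- replace 0 occurrence(s) of z with (z - x)
  => x == 14
stmt 3: x := y * x  -- replace 1 occurrence(s) of x with (y * x)
  => ( y * x ) == 14
stmt 2: x := z + y  -- replace 1 occurrence(s) of x with (z + y)
  => ( y * ( z + y ) ) == 14
stmt 1: y := y * y  -- replace 2 occurrence(s) of y with (y * y)
  => ( ( y * y ) * ( z + ( y * y ) ) ) == 14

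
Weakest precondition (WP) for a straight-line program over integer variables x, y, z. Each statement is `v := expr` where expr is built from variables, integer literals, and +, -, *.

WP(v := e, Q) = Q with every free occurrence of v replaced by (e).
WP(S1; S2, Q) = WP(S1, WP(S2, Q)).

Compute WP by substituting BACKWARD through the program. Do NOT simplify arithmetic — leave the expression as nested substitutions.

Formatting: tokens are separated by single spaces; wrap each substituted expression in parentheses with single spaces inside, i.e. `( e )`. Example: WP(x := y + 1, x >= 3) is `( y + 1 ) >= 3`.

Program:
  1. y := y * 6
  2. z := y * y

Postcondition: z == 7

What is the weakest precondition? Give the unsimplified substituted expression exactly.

Answer: ( ( y * 6 ) * ( y * 6 ) ) == 7

Derivation:
post: z == 7
stmt 2: z := y * y  -- replace 1 occurrence(s) of z with (y * y)
  => ( y * y ) == 7
stmt 1: y := y * 6  -- replace 2 occurrence(s) of y with (y * 6)
  => ( ( y * 6 ) * ( y * 6 ) ) == 7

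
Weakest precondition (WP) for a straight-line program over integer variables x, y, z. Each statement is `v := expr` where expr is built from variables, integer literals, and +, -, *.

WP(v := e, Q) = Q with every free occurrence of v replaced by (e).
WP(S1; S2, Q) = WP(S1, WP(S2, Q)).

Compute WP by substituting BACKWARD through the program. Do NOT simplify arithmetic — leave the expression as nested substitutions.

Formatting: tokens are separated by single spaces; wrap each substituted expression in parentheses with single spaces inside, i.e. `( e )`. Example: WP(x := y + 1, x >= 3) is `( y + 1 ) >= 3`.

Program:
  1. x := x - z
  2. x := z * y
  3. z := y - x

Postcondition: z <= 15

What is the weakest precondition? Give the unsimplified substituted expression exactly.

Answer: ( y - ( z * y ) ) <= 15

Derivation:
post: z <= 15
stmt 3: z := y - x  -- replace 1 occurrence(s) of z with (y - x)
  => ( y - x ) <= 15
stmt 2: x := z * y  -- replace 1 occurrence(s) of x with (z * y)
  => ( y - ( z * y ) ) <= 15
stmt 1: x := x - z  -- replace 0 occurrence(s) of x with (x - z)
  => ( y - ( z * y ) ) <= 15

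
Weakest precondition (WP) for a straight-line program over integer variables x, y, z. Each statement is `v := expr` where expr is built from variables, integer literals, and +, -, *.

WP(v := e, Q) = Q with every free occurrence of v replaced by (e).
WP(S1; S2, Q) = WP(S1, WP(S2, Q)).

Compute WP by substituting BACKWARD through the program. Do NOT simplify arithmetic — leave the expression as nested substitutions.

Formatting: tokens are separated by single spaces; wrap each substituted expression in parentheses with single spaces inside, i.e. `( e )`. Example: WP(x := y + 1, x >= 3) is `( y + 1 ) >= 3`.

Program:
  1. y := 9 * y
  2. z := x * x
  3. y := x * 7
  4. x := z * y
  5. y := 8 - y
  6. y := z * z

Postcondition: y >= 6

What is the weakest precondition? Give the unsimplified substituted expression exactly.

post: y >= 6
stmt 6: y := z * z  -- replace 1 occurrence(s) of y with (z * z)
  => ( z * z ) >= 6
stmt 5: y := 8 - y  -- replace 0 occurrence(s) of y with (8 - y)
  => ( z * z ) >= 6
stmt 4: x := z * y  -- replace 0 occurrence(s) of x with (z * y)
  => ( z * z ) >= 6
stmt 3: y := x * 7  -- replace 0 occurrence(s) of y with (x * 7)
  => ( z * z ) >= 6
stmt 2: z := x * x  -- replace 2 occurrence(s) of z with (x * x)
  => ( ( x * x ) * ( x * x ) ) >= 6
stmt 1: y := 9 * y  -- replace 0 occurrence(s) of y with (9 * y)
  => ( ( x * x ) * ( x * x ) ) >= 6

Answer: ( ( x * x ) * ( x * x ) ) >= 6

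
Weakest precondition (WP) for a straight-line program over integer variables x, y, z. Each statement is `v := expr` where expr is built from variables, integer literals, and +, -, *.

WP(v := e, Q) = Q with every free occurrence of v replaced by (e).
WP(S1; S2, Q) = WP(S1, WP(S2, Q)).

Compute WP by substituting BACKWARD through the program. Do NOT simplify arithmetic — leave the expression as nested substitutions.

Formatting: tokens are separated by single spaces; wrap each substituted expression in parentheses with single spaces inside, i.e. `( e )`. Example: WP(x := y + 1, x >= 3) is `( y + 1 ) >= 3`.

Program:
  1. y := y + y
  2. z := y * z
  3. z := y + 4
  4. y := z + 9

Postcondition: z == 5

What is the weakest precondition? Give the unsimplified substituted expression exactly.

Answer: ( ( y + y ) + 4 ) == 5

Derivation:
post: z == 5
stmt 4: y := z + 9  -- replace 0 occurrence(s) of y with (z + 9)
  => z == 5
stmt 3: z := y + 4  -- replace 1 occurrence(s) of z with (y + 4)
  => ( y + 4 ) == 5
stmt 2: z := y * z  -- replace 0 occurrence(s) of z with (y * z)
  => ( y + 4 ) == 5
stmt 1: y := y + y  -- replace 1 occurrence(s) of y with (y + y)
  => ( ( y + y ) + 4 ) == 5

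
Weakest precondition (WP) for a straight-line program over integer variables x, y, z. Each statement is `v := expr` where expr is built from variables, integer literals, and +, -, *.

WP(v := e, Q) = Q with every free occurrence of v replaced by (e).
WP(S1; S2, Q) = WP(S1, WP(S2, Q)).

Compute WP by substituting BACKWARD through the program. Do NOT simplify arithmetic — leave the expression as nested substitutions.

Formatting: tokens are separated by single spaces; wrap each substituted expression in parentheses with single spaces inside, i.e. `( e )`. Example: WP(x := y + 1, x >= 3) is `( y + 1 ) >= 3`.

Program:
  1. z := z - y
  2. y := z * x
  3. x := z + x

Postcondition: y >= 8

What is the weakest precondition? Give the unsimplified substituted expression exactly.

Answer: ( ( z - y ) * x ) >= 8

Derivation:
post: y >= 8
stmt 3: x := z + x  -- replace 0 occurrence(s) of x with (z + x)
  => y >= 8
stmt 2: y := z * x  -- replace 1 occurrence(s) of y with (z * x)
  => ( z * x ) >= 8
stmt 1: z := z - y  -- replace 1 occurrence(s) of z with (z - y)
  => ( ( z - y ) * x ) >= 8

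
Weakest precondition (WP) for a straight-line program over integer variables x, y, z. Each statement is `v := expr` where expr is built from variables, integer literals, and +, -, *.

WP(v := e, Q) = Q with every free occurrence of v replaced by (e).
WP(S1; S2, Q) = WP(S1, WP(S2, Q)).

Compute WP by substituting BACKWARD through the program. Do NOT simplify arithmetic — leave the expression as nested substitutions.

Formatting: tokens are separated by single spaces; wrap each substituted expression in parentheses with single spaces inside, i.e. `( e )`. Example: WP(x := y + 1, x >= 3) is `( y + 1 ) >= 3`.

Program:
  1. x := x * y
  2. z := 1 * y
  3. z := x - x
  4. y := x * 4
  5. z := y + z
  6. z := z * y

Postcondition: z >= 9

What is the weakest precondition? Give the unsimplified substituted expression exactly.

Answer: ( ( ( ( x * y ) * 4 ) + ( ( x * y ) - ( x * y ) ) ) * ( ( x * y ) * 4 ) ) >= 9

Derivation:
post: z >= 9
stmt 6: z := z * y  -- replace 1 occurrence(s) of z with (z * y)
  => ( z * y ) >= 9
stmt 5: z := y + z  -- replace 1 occurrence(s) of z with (y + z)
  => ( ( y + z ) * y ) >= 9
stmt 4: y := x * 4  -- replace 2 occurrence(s) of y with (x * 4)
  => ( ( ( x * 4 ) + z ) * ( x * 4 ) ) >= 9
stmt 3: z := x - x  -- replace 1 occurrence(s) of z with (x - x)
  => ( ( ( x * 4 ) + ( x - x ) ) * ( x * 4 ) ) >= 9
stmt 2: z := 1 * y  -- replace 0 occurrence(s) of z with (1 * y)
  => ( ( ( x * 4 ) + ( x - x ) ) * ( x * 4 ) ) >= 9
stmt 1: x := x * y  -- replace 4 occurrence(s) of x with (x * y)
  => ( ( ( ( x * y ) * 4 ) + ( ( x * y ) - ( x * y ) ) ) * ( ( x * y ) * 4 ) ) >= 9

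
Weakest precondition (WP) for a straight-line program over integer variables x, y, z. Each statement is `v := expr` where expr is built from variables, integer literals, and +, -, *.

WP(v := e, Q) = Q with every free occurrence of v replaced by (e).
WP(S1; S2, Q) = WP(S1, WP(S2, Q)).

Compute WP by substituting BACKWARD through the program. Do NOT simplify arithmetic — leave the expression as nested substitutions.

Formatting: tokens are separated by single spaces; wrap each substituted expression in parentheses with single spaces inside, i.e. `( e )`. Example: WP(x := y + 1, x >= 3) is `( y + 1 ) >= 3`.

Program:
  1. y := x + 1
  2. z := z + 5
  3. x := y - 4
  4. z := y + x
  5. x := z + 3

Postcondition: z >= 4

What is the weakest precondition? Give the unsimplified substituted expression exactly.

post: z >= 4
stmt 5: x := z + 3  -- replace 0 occurrence(s) of x with (z + 3)
  => z >= 4
stmt 4: z := y + x  -- replace 1 occurrence(s) of z with (y + x)
  => ( y + x ) >= 4
stmt 3: x := y - 4  -- replace 1 occurrence(s) of x with (y - 4)
  => ( y + ( y - 4 ) ) >= 4
stmt 2: z := z + 5  -- replace 0 occurrence(s) of z with (z + 5)
  => ( y + ( y - 4 ) ) >= 4
stmt 1: y := x + 1  -- replace 2 occurrence(s) of y with (x + 1)
  => ( ( x + 1 ) + ( ( x + 1 ) - 4 ) ) >= 4

Answer: ( ( x + 1 ) + ( ( x + 1 ) - 4 ) ) >= 4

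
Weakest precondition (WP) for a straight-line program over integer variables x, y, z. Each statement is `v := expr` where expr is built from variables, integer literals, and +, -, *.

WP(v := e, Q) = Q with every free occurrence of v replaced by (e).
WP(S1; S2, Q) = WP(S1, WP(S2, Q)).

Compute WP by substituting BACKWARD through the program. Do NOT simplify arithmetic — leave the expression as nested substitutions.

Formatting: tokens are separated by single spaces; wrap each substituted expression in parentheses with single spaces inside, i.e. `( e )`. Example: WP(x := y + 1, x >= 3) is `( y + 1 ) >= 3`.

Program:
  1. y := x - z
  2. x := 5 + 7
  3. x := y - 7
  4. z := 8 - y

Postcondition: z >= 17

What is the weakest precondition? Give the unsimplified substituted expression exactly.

Answer: ( 8 - ( x - z ) ) >= 17

Derivation:
post: z >= 17
stmt 4: z := 8 - y  -- replace 1 occurrence(s) of z with (8 - y)
  => ( 8 - y ) >= 17
stmt 3: x := y - 7  -- replace 0 occurrence(s) of x with (y - 7)
  => ( 8 - y ) >= 17
stmt 2: x := 5 + 7  -- replace 0 occurrence(s) of x with (5 + 7)
  => ( 8 - y ) >= 17
stmt 1: y := x - z  -- replace 1 occurrence(s) of y with (x - z)
  => ( 8 - ( x - z ) ) >= 17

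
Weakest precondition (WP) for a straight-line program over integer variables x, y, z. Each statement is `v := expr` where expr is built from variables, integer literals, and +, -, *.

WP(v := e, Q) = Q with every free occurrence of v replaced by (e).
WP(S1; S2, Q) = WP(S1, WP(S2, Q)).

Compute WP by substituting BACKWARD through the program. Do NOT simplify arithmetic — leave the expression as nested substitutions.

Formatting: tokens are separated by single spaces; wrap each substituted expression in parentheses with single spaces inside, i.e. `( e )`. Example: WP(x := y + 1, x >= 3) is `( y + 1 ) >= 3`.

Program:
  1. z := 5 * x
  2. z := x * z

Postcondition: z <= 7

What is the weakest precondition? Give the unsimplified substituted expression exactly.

post: z <= 7
stmt 2: z := x * z  -- replace 1 occurrence(s) of z with (x * z)
  => ( x * z ) <= 7
stmt 1: z := 5 * x  -- replace 1 occurrence(s) of z with (5 * x)
  => ( x * ( 5 * x ) ) <= 7

Answer: ( x * ( 5 * x ) ) <= 7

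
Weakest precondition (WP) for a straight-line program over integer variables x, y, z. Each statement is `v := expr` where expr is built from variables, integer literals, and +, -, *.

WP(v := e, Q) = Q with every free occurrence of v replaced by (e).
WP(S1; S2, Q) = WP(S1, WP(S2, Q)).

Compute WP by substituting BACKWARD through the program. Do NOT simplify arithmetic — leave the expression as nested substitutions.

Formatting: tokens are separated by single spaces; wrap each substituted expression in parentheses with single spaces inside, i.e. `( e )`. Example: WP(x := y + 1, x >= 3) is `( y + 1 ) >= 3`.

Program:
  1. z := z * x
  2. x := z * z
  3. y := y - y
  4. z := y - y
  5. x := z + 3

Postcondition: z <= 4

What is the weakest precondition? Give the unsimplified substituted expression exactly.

post: z <= 4
stmt 5: x := z + 3  -- replace 0 occurrence(s) of x with (z + 3)
  => z <= 4
stmt 4: z := y - y  -- replace 1 occurrence(s) of z with (y - y)
  => ( y - y ) <= 4
stmt 3: y := y - y  -- replace 2 occurrence(s) of y with (y - y)
  => ( ( y - y ) - ( y - y ) ) <= 4
stmt 2: x := z * z  -- replace 0 occurrence(s) of x with (z * z)
  => ( ( y - y ) - ( y - y ) ) <= 4
stmt 1: z := z * x  -- replace 0 occurrence(s) of z with (z * x)
  => ( ( y - y ) - ( y - y ) ) <= 4

Answer: ( ( y - y ) - ( y - y ) ) <= 4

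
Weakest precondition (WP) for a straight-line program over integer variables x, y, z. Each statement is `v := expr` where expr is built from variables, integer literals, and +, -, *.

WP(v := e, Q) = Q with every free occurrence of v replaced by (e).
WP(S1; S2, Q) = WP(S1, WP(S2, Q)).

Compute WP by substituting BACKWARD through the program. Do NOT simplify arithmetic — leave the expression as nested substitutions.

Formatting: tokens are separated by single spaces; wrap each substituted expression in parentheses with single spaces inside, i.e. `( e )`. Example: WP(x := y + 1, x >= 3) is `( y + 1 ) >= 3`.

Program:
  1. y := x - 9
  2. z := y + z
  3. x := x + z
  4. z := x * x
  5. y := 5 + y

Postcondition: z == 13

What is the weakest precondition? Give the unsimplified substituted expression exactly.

Answer: ( ( x + ( ( x - 9 ) + z ) ) * ( x + ( ( x - 9 ) + z ) ) ) == 13

Derivation:
post: z == 13
stmt 5: y := 5 + y  -- replace 0 occurrence(s) of y with (5 + y)
  => z == 13
stmt 4: z := x * x  -- replace 1 occurrence(s) of z with (x * x)
  => ( x * x ) == 13
stmt 3: x := x + z  -- replace 2 occurrence(s) of x with (x + z)
  => ( ( x + z ) * ( x + z ) ) == 13
stmt 2: z := y + z  -- replace 2 occurrence(s) of z with (y + z)
  => ( ( x + ( y + z ) ) * ( x + ( y + z ) ) ) == 13
stmt 1: y := x - 9  -- replace 2 occurrence(s) of y with (x - 9)
  => ( ( x + ( ( x - 9 ) + z ) ) * ( x + ( ( x - 9 ) + z ) ) ) == 13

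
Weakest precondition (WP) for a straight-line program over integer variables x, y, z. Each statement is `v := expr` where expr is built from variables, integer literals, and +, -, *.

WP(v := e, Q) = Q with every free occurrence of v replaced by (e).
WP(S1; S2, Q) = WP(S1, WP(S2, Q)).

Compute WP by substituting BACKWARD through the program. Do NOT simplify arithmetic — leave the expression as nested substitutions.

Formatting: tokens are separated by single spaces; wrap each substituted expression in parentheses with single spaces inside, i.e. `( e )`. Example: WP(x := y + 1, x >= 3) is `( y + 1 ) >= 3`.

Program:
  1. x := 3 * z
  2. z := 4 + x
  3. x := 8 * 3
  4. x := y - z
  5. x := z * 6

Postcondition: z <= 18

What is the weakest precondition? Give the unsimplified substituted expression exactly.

post: z <= 18
stmt 5: x := z * 6  -- replace 0 occurrence(s) of x with (z * 6)
  => z <= 18
stmt 4: x := y - z  -- replace 0 occurrence(s) of x with (y - z)
  => z <= 18
stmt 3: x := 8 * 3  -- replace 0 occurrence(s) of x with (8 * 3)
  => z <= 18
stmt 2: z := 4 + x  -- replace 1 occurrence(s) of z with (4 + x)
  => ( 4 + x ) <= 18
stmt 1: x := 3 * z  -- replace 1 occurrence(s) of x with (3 * z)
  => ( 4 + ( 3 * z ) ) <= 18

Answer: ( 4 + ( 3 * z ) ) <= 18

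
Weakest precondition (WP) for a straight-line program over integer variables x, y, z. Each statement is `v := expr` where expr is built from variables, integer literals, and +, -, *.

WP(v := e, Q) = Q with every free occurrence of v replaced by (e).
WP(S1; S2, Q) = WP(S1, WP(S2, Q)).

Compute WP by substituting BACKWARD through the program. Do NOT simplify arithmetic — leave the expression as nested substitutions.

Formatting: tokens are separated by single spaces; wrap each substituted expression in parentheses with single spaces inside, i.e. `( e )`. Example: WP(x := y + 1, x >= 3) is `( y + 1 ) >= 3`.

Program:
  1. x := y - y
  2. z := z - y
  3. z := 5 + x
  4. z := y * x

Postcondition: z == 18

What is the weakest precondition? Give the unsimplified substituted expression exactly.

post: z == 18
stmt 4: z := y * x  -- replace 1 occurrence(s) of z with (y * x)
  => ( y * x ) == 18
stmt 3: z := 5 + x  -- replace 0 occurrence(s) of z with (5 + x)
  => ( y * x ) == 18
stmt 2: z := z - y  -- replace 0 occurrence(s) of z with (z - y)
  => ( y * x ) == 18
stmt 1: x := y - y  -- replace 1 occurrence(s) of x with (y - y)
  => ( y * ( y - y ) ) == 18

Answer: ( y * ( y - y ) ) == 18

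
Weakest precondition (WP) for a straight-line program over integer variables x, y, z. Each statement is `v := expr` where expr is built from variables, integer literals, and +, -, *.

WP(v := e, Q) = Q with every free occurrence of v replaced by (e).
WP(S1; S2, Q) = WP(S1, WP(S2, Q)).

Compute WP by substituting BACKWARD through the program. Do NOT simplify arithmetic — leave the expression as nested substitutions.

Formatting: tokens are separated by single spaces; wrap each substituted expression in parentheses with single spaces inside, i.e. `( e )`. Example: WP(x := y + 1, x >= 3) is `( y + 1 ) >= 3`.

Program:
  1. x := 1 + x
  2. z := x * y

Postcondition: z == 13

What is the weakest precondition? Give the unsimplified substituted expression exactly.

post: z == 13
stmt 2: z := x * y  -- replace 1 occurrence(s) of z with (x * y)
  => ( x * y ) == 13
stmt 1: x := 1 + x  -- replace 1 occurrence(s) of x with (1 + x)
  => ( ( 1 + x ) * y ) == 13

Answer: ( ( 1 + x ) * y ) == 13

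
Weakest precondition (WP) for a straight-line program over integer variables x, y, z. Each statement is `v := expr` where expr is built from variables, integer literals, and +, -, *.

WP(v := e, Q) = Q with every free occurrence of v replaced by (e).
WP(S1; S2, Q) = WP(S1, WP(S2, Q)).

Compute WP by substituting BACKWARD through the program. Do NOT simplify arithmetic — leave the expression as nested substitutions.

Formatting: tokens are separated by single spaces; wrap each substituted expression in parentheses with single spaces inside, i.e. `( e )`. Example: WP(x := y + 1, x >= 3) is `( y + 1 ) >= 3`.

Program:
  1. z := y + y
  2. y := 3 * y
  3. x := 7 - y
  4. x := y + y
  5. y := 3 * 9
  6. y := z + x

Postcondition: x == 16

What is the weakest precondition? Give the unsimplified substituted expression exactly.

post: x == 16
stmt 6: y := z + x  -- replace 0 occurrence(s) of y with (z + x)
  => x == 16
stmt 5: y := 3 * 9  -- replace 0 occurrence(s) of y with (3 * 9)
  => x == 16
stmt 4: x := y + y  -- replace 1 occurrence(s) of x with (y + y)
  => ( y + y ) == 16
stmt 3: x := 7 - y  -- replace 0 occurrence(s) of x with (7 - y)
  => ( y + y ) == 16
stmt 2: y := 3 * y  -- replace 2 occurrence(s) of y with (3 * y)
  => ( ( 3 * y ) + ( 3 * y ) ) == 16
stmt 1: z := y + y  -- replace 0 occurrence(s) of z with (y + y)
  => ( ( 3 * y ) + ( 3 * y ) ) == 16

Answer: ( ( 3 * y ) + ( 3 * y ) ) == 16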